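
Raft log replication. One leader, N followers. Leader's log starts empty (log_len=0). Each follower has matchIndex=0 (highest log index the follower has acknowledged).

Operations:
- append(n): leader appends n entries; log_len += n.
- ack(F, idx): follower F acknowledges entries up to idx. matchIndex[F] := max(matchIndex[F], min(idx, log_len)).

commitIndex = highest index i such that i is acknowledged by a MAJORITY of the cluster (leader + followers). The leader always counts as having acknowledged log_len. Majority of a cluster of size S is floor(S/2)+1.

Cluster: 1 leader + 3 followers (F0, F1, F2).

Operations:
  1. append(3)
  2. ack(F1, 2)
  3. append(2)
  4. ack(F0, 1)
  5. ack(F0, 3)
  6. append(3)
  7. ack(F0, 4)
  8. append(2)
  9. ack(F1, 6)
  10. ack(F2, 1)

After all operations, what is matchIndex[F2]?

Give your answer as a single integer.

Answer: 1

Derivation:
Op 1: append 3 -> log_len=3
Op 2: F1 acks idx 2 -> match: F0=0 F1=2 F2=0; commitIndex=0
Op 3: append 2 -> log_len=5
Op 4: F0 acks idx 1 -> match: F0=1 F1=2 F2=0; commitIndex=1
Op 5: F0 acks idx 3 -> match: F0=3 F1=2 F2=0; commitIndex=2
Op 6: append 3 -> log_len=8
Op 7: F0 acks idx 4 -> match: F0=4 F1=2 F2=0; commitIndex=2
Op 8: append 2 -> log_len=10
Op 9: F1 acks idx 6 -> match: F0=4 F1=6 F2=0; commitIndex=4
Op 10: F2 acks idx 1 -> match: F0=4 F1=6 F2=1; commitIndex=4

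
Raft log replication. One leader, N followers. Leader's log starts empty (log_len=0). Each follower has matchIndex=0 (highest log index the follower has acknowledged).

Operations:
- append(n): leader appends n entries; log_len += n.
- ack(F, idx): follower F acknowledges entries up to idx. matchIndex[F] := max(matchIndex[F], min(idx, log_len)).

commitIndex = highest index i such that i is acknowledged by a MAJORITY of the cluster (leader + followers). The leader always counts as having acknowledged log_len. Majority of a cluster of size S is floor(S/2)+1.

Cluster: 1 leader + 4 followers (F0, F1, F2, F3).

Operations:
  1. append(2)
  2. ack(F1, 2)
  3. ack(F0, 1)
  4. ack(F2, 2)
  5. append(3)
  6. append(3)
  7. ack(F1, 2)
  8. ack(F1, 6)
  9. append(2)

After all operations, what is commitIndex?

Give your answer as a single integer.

Answer: 2

Derivation:
Op 1: append 2 -> log_len=2
Op 2: F1 acks idx 2 -> match: F0=0 F1=2 F2=0 F3=0; commitIndex=0
Op 3: F0 acks idx 1 -> match: F0=1 F1=2 F2=0 F3=0; commitIndex=1
Op 4: F2 acks idx 2 -> match: F0=1 F1=2 F2=2 F3=0; commitIndex=2
Op 5: append 3 -> log_len=5
Op 6: append 3 -> log_len=8
Op 7: F1 acks idx 2 -> match: F0=1 F1=2 F2=2 F3=0; commitIndex=2
Op 8: F1 acks idx 6 -> match: F0=1 F1=6 F2=2 F3=0; commitIndex=2
Op 9: append 2 -> log_len=10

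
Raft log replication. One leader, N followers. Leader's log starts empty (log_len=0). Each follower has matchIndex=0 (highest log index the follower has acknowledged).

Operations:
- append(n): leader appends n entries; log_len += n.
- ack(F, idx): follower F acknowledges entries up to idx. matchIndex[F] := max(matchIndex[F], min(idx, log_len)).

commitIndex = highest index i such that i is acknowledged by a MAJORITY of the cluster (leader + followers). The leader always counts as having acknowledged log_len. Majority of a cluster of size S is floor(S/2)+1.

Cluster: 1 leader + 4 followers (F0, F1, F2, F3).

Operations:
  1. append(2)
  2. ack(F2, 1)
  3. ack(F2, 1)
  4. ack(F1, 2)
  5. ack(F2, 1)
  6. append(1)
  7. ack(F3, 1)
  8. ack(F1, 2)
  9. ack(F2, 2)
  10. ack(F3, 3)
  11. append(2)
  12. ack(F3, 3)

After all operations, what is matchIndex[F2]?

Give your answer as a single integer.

Answer: 2

Derivation:
Op 1: append 2 -> log_len=2
Op 2: F2 acks idx 1 -> match: F0=0 F1=0 F2=1 F3=0; commitIndex=0
Op 3: F2 acks idx 1 -> match: F0=0 F1=0 F2=1 F3=0; commitIndex=0
Op 4: F1 acks idx 2 -> match: F0=0 F1=2 F2=1 F3=0; commitIndex=1
Op 5: F2 acks idx 1 -> match: F0=0 F1=2 F2=1 F3=0; commitIndex=1
Op 6: append 1 -> log_len=3
Op 7: F3 acks idx 1 -> match: F0=0 F1=2 F2=1 F3=1; commitIndex=1
Op 8: F1 acks idx 2 -> match: F0=0 F1=2 F2=1 F3=1; commitIndex=1
Op 9: F2 acks idx 2 -> match: F0=0 F1=2 F2=2 F3=1; commitIndex=2
Op 10: F3 acks idx 3 -> match: F0=0 F1=2 F2=2 F3=3; commitIndex=2
Op 11: append 2 -> log_len=5
Op 12: F3 acks idx 3 -> match: F0=0 F1=2 F2=2 F3=3; commitIndex=2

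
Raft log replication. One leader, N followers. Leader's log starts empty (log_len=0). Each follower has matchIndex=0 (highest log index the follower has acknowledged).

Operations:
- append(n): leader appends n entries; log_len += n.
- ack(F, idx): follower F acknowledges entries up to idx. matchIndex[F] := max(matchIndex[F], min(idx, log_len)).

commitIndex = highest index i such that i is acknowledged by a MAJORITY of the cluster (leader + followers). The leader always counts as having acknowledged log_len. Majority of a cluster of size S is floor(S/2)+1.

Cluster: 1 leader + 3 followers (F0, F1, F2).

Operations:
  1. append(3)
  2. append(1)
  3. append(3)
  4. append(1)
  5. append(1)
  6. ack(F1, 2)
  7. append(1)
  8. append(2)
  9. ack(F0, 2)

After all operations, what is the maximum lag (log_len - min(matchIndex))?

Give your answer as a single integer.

Op 1: append 3 -> log_len=3
Op 2: append 1 -> log_len=4
Op 3: append 3 -> log_len=7
Op 4: append 1 -> log_len=8
Op 5: append 1 -> log_len=9
Op 6: F1 acks idx 2 -> match: F0=0 F1=2 F2=0; commitIndex=0
Op 7: append 1 -> log_len=10
Op 8: append 2 -> log_len=12
Op 9: F0 acks idx 2 -> match: F0=2 F1=2 F2=0; commitIndex=2

Answer: 12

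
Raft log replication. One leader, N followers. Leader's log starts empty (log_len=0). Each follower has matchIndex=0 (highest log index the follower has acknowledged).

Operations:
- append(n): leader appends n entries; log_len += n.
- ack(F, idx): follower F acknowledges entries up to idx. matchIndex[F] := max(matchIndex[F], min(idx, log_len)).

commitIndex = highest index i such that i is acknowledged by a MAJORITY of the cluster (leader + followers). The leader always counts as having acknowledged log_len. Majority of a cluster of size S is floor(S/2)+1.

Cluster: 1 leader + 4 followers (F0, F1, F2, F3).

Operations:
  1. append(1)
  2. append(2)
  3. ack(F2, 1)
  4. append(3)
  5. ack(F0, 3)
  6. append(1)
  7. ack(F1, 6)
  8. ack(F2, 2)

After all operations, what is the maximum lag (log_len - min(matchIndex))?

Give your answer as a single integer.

Answer: 7

Derivation:
Op 1: append 1 -> log_len=1
Op 2: append 2 -> log_len=3
Op 3: F2 acks idx 1 -> match: F0=0 F1=0 F2=1 F3=0; commitIndex=0
Op 4: append 3 -> log_len=6
Op 5: F0 acks idx 3 -> match: F0=3 F1=0 F2=1 F3=0; commitIndex=1
Op 6: append 1 -> log_len=7
Op 7: F1 acks idx 6 -> match: F0=3 F1=6 F2=1 F3=0; commitIndex=3
Op 8: F2 acks idx 2 -> match: F0=3 F1=6 F2=2 F3=0; commitIndex=3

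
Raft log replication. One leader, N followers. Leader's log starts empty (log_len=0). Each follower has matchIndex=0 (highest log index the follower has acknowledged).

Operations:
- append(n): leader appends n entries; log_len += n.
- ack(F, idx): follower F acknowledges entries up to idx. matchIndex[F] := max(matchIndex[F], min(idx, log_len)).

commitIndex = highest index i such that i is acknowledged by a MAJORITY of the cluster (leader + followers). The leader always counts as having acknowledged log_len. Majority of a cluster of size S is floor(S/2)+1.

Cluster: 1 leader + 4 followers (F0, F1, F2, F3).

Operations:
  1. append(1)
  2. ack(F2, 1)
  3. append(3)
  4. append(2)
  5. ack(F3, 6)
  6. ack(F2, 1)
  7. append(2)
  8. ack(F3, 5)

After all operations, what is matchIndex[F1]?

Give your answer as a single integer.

Op 1: append 1 -> log_len=1
Op 2: F2 acks idx 1 -> match: F0=0 F1=0 F2=1 F3=0; commitIndex=0
Op 3: append 3 -> log_len=4
Op 4: append 2 -> log_len=6
Op 5: F3 acks idx 6 -> match: F0=0 F1=0 F2=1 F3=6; commitIndex=1
Op 6: F2 acks idx 1 -> match: F0=0 F1=0 F2=1 F3=6; commitIndex=1
Op 7: append 2 -> log_len=8
Op 8: F3 acks idx 5 -> match: F0=0 F1=0 F2=1 F3=6; commitIndex=1

Answer: 0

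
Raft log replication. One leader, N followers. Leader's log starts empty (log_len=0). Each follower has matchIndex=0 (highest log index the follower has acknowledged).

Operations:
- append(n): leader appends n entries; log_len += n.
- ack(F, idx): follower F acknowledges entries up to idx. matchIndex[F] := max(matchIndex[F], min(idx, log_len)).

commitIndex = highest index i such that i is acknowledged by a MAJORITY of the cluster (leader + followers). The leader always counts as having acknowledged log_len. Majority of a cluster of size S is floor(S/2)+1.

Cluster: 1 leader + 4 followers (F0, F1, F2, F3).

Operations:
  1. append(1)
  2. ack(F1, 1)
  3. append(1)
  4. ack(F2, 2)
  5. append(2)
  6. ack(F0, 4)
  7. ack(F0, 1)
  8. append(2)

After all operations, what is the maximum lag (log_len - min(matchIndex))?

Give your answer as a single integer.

Op 1: append 1 -> log_len=1
Op 2: F1 acks idx 1 -> match: F0=0 F1=1 F2=0 F3=0; commitIndex=0
Op 3: append 1 -> log_len=2
Op 4: F2 acks idx 2 -> match: F0=0 F1=1 F2=2 F3=0; commitIndex=1
Op 5: append 2 -> log_len=4
Op 6: F0 acks idx 4 -> match: F0=4 F1=1 F2=2 F3=0; commitIndex=2
Op 7: F0 acks idx 1 -> match: F0=4 F1=1 F2=2 F3=0; commitIndex=2
Op 8: append 2 -> log_len=6

Answer: 6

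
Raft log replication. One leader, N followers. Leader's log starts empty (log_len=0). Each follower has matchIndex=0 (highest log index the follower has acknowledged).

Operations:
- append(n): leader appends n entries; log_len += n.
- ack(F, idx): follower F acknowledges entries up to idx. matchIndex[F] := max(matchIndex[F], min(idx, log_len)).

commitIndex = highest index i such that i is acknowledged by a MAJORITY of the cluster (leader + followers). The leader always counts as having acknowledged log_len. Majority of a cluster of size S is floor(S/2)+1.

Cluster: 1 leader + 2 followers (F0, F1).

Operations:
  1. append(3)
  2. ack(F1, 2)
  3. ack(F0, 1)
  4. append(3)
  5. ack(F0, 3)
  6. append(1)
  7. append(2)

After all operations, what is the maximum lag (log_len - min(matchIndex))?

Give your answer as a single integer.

Op 1: append 3 -> log_len=3
Op 2: F1 acks idx 2 -> match: F0=0 F1=2; commitIndex=2
Op 3: F0 acks idx 1 -> match: F0=1 F1=2; commitIndex=2
Op 4: append 3 -> log_len=6
Op 5: F0 acks idx 3 -> match: F0=3 F1=2; commitIndex=3
Op 6: append 1 -> log_len=7
Op 7: append 2 -> log_len=9

Answer: 7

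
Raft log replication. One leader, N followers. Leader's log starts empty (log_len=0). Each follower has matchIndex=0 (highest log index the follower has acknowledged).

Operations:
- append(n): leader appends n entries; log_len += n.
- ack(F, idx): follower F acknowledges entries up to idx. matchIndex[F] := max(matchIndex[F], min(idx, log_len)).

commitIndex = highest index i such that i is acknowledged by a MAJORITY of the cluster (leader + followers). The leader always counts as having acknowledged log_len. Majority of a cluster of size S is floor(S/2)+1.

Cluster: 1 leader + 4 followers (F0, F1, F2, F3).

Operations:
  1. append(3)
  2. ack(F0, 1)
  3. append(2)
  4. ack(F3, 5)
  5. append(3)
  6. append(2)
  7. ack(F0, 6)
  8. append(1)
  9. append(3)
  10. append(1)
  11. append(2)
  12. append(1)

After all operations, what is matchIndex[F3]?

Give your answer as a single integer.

Op 1: append 3 -> log_len=3
Op 2: F0 acks idx 1 -> match: F0=1 F1=0 F2=0 F3=0; commitIndex=0
Op 3: append 2 -> log_len=5
Op 4: F3 acks idx 5 -> match: F0=1 F1=0 F2=0 F3=5; commitIndex=1
Op 5: append 3 -> log_len=8
Op 6: append 2 -> log_len=10
Op 7: F0 acks idx 6 -> match: F0=6 F1=0 F2=0 F3=5; commitIndex=5
Op 8: append 1 -> log_len=11
Op 9: append 3 -> log_len=14
Op 10: append 1 -> log_len=15
Op 11: append 2 -> log_len=17
Op 12: append 1 -> log_len=18

Answer: 5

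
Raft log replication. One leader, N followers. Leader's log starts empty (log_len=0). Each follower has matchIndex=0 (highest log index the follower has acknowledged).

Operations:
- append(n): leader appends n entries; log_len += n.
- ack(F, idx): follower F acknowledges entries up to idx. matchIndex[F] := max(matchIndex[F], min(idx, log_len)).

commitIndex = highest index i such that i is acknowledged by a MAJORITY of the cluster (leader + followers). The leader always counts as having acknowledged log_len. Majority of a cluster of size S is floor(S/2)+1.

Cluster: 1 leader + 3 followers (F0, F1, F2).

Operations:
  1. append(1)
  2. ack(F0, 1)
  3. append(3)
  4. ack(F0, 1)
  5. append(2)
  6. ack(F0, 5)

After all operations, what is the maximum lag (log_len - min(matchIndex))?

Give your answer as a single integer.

Op 1: append 1 -> log_len=1
Op 2: F0 acks idx 1 -> match: F0=1 F1=0 F2=0; commitIndex=0
Op 3: append 3 -> log_len=4
Op 4: F0 acks idx 1 -> match: F0=1 F1=0 F2=0; commitIndex=0
Op 5: append 2 -> log_len=6
Op 6: F0 acks idx 5 -> match: F0=5 F1=0 F2=0; commitIndex=0

Answer: 6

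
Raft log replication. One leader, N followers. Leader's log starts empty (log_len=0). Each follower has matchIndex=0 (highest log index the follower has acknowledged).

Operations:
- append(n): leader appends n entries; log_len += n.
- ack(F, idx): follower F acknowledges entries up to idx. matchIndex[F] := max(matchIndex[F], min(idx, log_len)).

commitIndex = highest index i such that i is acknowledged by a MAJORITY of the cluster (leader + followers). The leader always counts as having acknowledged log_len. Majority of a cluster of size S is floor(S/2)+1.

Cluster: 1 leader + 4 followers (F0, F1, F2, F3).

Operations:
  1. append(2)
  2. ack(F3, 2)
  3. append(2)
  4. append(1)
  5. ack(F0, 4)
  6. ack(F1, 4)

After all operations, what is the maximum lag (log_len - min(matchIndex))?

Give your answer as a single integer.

Op 1: append 2 -> log_len=2
Op 2: F3 acks idx 2 -> match: F0=0 F1=0 F2=0 F3=2; commitIndex=0
Op 3: append 2 -> log_len=4
Op 4: append 1 -> log_len=5
Op 5: F0 acks idx 4 -> match: F0=4 F1=0 F2=0 F3=2; commitIndex=2
Op 6: F1 acks idx 4 -> match: F0=4 F1=4 F2=0 F3=2; commitIndex=4

Answer: 5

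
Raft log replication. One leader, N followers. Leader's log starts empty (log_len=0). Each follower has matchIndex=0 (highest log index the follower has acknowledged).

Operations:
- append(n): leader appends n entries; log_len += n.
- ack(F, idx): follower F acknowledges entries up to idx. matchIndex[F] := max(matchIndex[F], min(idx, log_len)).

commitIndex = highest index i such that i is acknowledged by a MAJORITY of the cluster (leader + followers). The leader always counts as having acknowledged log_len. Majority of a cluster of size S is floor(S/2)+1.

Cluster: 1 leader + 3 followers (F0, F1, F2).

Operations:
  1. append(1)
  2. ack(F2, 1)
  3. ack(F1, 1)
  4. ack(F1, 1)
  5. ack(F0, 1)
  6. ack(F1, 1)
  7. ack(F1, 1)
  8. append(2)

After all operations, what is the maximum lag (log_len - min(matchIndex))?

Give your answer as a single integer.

Op 1: append 1 -> log_len=1
Op 2: F2 acks idx 1 -> match: F0=0 F1=0 F2=1; commitIndex=0
Op 3: F1 acks idx 1 -> match: F0=0 F1=1 F2=1; commitIndex=1
Op 4: F1 acks idx 1 -> match: F0=0 F1=1 F2=1; commitIndex=1
Op 5: F0 acks idx 1 -> match: F0=1 F1=1 F2=1; commitIndex=1
Op 6: F1 acks idx 1 -> match: F0=1 F1=1 F2=1; commitIndex=1
Op 7: F1 acks idx 1 -> match: F0=1 F1=1 F2=1; commitIndex=1
Op 8: append 2 -> log_len=3

Answer: 2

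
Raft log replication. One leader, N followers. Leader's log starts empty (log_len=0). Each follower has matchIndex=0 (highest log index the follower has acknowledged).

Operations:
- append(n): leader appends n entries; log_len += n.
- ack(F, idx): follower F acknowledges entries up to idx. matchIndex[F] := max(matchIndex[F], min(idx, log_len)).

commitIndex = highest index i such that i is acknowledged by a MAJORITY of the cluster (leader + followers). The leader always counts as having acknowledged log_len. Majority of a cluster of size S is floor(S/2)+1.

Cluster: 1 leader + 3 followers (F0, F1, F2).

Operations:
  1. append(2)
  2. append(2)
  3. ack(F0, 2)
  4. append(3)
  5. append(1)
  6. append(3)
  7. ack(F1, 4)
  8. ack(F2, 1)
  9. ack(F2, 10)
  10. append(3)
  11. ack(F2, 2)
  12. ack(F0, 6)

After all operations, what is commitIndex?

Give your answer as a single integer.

Op 1: append 2 -> log_len=2
Op 2: append 2 -> log_len=4
Op 3: F0 acks idx 2 -> match: F0=2 F1=0 F2=0; commitIndex=0
Op 4: append 3 -> log_len=7
Op 5: append 1 -> log_len=8
Op 6: append 3 -> log_len=11
Op 7: F1 acks idx 4 -> match: F0=2 F1=4 F2=0; commitIndex=2
Op 8: F2 acks idx 1 -> match: F0=2 F1=4 F2=1; commitIndex=2
Op 9: F2 acks idx 10 -> match: F0=2 F1=4 F2=10; commitIndex=4
Op 10: append 3 -> log_len=14
Op 11: F2 acks idx 2 -> match: F0=2 F1=4 F2=10; commitIndex=4
Op 12: F0 acks idx 6 -> match: F0=6 F1=4 F2=10; commitIndex=6

Answer: 6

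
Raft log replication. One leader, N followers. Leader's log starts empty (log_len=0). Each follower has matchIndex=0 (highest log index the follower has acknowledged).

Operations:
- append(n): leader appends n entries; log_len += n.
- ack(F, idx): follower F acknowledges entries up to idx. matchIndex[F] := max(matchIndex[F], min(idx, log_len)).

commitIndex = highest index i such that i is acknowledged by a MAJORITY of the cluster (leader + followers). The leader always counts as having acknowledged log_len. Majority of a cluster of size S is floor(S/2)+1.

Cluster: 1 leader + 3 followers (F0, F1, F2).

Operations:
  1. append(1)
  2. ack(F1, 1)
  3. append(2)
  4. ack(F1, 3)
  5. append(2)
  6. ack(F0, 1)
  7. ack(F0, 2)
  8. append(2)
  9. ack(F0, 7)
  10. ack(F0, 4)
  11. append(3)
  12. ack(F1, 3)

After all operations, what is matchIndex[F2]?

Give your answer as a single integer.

Op 1: append 1 -> log_len=1
Op 2: F1 acks idx 1 -> match: F0=0 F1=1 F2=0; commitIndex=0
Op 3: append 2 -> log_len=3
Op 4: F1 acks idx 3 -> match: F0=0 F1=3 F2=0; commitIndex=0
Op 5: append 2 -> log_len=5
Op 6: F0 acks idx 1 -> match: F0=1 F1=3 F2=0; commitIndex=1
Op 7: F0 acks idx 2 -> match: F0=2 F1=3 F2=0; commitIndex=2
Op 8: append 2 -> log_len=7
Op 9: F0 acks idx 7 -> match: F0=7 F1=3 F2=0; commitIndex=3
Op 10: F0 acks idx 4 -> match: F0=7 F1=3 F2=0; commitIndex=3
Op 11: append 3 -> log_len=10
Op 12: F1 acks idx 3 -> match: F0=7 F1=3 F2=0; commitIndex=3

Answer: 0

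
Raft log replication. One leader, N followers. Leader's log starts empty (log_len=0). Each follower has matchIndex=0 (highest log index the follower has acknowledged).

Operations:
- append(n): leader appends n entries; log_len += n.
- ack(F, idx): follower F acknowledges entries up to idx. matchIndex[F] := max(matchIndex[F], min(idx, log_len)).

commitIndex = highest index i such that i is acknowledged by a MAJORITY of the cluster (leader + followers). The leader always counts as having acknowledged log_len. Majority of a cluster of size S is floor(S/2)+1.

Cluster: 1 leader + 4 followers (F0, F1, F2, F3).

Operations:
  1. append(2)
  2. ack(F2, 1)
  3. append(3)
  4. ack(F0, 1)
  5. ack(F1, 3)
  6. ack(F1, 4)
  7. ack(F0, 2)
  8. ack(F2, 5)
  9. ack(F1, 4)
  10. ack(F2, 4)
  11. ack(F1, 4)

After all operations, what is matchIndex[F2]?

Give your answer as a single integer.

Answer: 5

Derivation:
Op 1: append 2 -> log_len=2
Op 2: F2 acks idx 1 -> match: F0=0 F1=0 F2=1 F3=0; commitIndex=0
Op 3: append 3 -> log_len=5
Op 4: F0 acks idx 1 -> match: F0=1 F1=0 F2=1 F3=0; commitIndex=1
Op 5: F1 acks idx 3 -> match: F0=1 F1=3 F2=1 F3=0; commitIndex=1
Op 6: F1 acks idx 4 -> match: F0=1 F1=4 F2=1 F3=0; commitIndex=1
Op 7: F0 acks idx 2 -> match: F0=2 F1=4 F2=1 F3=0; commitIndex=2
Op 8: F2 acks idx 5 -> match: F0=2 F1=4 F2=5 F3=0; commitIndex=4
Op 9: F1 acks idx 4 -> match: F0=2 F1=4 F2=5 F3=0; commitIndex=4
Op 10: F2 acks idx 4 -> match: F0=2 F1=4 F2=5 F3=0; commitIndex=4
Op 11: F1 acks idx 4 -> match: F0=2 F1=4 F2=5 F3=0; commitIndex=4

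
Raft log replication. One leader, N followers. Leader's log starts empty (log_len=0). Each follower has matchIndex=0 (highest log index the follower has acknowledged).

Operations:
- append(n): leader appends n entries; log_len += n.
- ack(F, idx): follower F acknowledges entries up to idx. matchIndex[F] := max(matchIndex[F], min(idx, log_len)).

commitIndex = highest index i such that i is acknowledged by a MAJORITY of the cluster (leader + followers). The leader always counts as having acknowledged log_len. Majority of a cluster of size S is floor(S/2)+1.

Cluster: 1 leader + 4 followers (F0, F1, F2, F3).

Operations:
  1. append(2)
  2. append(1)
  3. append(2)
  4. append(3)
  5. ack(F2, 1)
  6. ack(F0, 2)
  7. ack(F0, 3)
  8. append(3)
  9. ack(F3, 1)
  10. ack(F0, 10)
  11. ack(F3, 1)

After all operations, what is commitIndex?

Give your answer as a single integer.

Answer: 1

Derivation:
Op 1: append 2 -> log_len=2
Op 2: append 1 -> log_len=3
Op 3: append 2 -> log_len=5
Op 4: append 3 -> log_len=8
Op 5: F2 acks idx 1 -> match: F0=0 F1=0 F2=1 F3=0; commitIndex=0
Op 6: F0 acks idx 2 -> match: F0=2 F1=0 F2=1 F3=0; commitIndex=1
Op 7: F0 acks idx 3 -> match: F0=3 F1=0 F2=1 F3=0; commitIndex=1
Op 8: append 3 -> log_len=11
Op 9: F3 acks idx 1 -> match: F0=3 F1=0 F2=1 F3=1; commitIndex=1
Op 10: F0 acks idx 10 -> match: F0=10 F1=0 F2=1 F3=1; commitIndex=1
Op 11: F3 acks idx 1 -> match: F0=10 F1=0 F2=1 F3=1; commitIndex=1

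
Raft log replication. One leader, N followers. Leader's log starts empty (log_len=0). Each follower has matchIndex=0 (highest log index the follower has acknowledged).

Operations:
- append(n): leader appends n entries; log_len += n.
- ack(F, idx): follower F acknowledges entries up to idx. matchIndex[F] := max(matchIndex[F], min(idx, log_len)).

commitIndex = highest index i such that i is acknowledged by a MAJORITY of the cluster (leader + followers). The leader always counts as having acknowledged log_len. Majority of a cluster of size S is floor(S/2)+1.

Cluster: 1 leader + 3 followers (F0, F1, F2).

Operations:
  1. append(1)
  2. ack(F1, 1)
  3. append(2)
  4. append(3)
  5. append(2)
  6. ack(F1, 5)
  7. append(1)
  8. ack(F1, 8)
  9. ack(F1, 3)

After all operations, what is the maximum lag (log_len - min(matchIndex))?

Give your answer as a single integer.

Answer: 9

Derivation:
Op 1: append 1 -> log_len=1
Op 2: F1 acks idx 1 -> match: F0=0 F1=1 F2=0; commitIndex=0
Op 3: append 2 -> log_len=3
Op 4: append 3 -> log_len=6
Op 5: append 2 -> log_len=8
Op 6: F1 acks idx 5 -> match: F0=0 F1=5 F2=0; commitIndex=0
Op 7: append 1 -> log_len=9
Op 8: F1 acks idx 8 -> match: F0=0 F1=8 F2=0; commitIndex=0
Op 9: F1 acks idx 3 -> match: F0=0 F1=8 F2=0; commitIndex=0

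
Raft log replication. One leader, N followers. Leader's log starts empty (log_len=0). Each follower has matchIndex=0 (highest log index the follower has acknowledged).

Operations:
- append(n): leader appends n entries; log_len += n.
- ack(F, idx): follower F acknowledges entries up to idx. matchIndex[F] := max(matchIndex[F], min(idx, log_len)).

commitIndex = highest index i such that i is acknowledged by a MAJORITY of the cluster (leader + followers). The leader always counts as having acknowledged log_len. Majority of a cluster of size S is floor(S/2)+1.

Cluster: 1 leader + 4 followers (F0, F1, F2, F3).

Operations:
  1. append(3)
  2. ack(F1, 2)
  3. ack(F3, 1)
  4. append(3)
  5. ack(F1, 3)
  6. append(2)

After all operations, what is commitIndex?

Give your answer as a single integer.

Op 1: append 3 -> log_len=3
Op 2: F1 acks idx 2 -> match: F0=0 F1=2 F2=0 F3=0; commitIndex=0
Op 3: F3 acks idx 1 -> match: F0=0 F1=2 F2=0 F3=1; commitIndex=1
Op 4: append 3 -> log_len=6
Op 5: F1 acks idx 3 -> match: F0=0 F1=3 F2=0 F3=1; commitIndex=1
Op 6: append 2 -> log_len=8

Answer: 1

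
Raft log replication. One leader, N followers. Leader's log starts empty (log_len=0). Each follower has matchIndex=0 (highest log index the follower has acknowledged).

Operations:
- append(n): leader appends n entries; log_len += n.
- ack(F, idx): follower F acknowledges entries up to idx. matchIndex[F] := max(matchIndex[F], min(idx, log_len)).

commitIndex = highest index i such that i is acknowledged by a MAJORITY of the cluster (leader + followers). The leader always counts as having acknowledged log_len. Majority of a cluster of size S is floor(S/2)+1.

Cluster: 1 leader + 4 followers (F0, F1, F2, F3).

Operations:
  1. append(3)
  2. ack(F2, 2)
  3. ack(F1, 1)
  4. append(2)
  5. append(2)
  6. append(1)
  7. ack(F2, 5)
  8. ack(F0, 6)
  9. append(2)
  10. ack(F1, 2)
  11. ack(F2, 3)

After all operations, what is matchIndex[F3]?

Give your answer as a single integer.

Answer: 0

Derivation:
Op 1: append 3 -> log_len=3
Op 2: F2 acks idx 2 -> match: F0=0 F1=0 F2=2 F3=0; commitIndex=0
Op 3: F1 acks idx 1 -> match: F0=0 F1=1 F2=2 F3=0; commitIndex=1
Op 4: append 2 -> log_len=5
Op 5: append 2 -> log_len=7
Op 6: append 1 -> log_len=8
Op 7: F2 acks idx 5 -> match: F0=0 F1=1 F2=5 F3=0; commitIndex=1
Op 8: F0 acks idx 6 -> match: F0=6 F1=1 F2=5 F3=0; commitIndex=5
Op 9: append 2 -> log_len=10
Op 10: F1 acks idx 2 -> match: F0=6 F1=2 F2=5 F3=0; commitIndex=5
Op 11: F2 acks idx 3 -> match: F0=6 F1=2 F2=5 F3=0; commitIndex=5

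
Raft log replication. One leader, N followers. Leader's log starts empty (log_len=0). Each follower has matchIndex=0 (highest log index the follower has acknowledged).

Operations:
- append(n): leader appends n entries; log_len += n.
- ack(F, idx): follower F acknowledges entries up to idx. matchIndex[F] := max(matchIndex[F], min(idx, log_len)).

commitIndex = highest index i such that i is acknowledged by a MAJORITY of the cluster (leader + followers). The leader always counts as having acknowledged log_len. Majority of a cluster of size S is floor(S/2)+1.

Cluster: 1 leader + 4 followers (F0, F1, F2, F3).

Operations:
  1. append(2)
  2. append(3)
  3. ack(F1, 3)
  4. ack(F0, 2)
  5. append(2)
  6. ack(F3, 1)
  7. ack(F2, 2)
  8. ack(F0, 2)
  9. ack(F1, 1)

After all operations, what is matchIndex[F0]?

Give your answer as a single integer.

Op 1: append 2 -> log_len=2
Op 2: append 3 -> log_len=5
Op 3: F1 acks idx 3 -> match: F0=0 F1=3 F2=0 F3=0; commitIndex=0
Op 4: F0 acks idx 2 -> match: F0=2 F1=3 F2=0 F3=0; commitIndex=2
Op 5: append 2 -> log_len=7
Op 6: F3 acks idx 1 -> match: F0=2 F1=3 F2=0 F3=1; commitIndex=2
Op 7: F2 acks idx 2 -> match: F0=2 F1=3 F2=2 F3=1; commitIndex=2
Op 8: F0 acks idx 2 -> match: F0=2 F1=3 F2=2 F3=1; commitIndex=2
Op 9: F1 acks idx 1 -> match: F0=2 F1=3 F2=2 F3=1; commitIndex=2

Answer: 2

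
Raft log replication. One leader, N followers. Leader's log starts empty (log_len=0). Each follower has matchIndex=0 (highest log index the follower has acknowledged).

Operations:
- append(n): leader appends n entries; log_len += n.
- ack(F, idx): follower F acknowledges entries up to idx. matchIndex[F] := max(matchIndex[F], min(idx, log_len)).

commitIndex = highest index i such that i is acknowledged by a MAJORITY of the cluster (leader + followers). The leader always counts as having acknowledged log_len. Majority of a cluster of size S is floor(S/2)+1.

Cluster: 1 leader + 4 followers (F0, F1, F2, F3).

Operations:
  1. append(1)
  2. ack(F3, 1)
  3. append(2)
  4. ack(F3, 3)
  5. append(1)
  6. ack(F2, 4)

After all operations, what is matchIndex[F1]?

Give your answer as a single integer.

Op 1: append 1 -> log_len=1
Op 2: F3 acks idx 1 -> match: F0=0 F1=0 F2=0 F3=1; commitIndex=0
Op 3: append 2 -> log_len=3
Op 4: F3 acks idx 3 -> match: F0=0 F1=0 F2=0 F3=3; commitIndex=0
Op 5: append 1 -> log_len=4
Op 6: F2 acks idx 4 -> match: F0=0 F1=0 F2=4 F3=3; commitIndex=3

Answer: 0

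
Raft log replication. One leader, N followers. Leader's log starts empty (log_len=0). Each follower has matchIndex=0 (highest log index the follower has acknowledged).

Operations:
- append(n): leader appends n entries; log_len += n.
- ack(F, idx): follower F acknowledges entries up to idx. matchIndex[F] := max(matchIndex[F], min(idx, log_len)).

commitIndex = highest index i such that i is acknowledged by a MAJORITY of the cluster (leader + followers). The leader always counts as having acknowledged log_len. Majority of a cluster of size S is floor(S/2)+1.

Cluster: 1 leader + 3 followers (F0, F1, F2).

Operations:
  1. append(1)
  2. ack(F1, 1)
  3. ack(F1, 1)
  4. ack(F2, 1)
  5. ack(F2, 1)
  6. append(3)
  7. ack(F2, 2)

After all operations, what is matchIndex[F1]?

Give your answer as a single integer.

Answer: 1

Derivation:
Op 1: append 1 -> log_len=1
Op 2: F1 acks idx 1 -> match: F0=0 F1=1 F2=0; commitIndex=0
Op 3: F1 acks idx 1 -> match: F0=0 F1=1 F2=0; commitIndex=0
Op 4: F2 acks idx 1 -> match: F0=0 F1=1 F2=1; commitIndex=1
Op 5: F2 acks idx 1 -> match: F0=0 F1=1 F2=1; commitIndex=1
Op 6: append 3 -> log_len=4
Op 7: F2 acks idx 2 -> match: F0=0 F1=1 F2=2; commitIndex=1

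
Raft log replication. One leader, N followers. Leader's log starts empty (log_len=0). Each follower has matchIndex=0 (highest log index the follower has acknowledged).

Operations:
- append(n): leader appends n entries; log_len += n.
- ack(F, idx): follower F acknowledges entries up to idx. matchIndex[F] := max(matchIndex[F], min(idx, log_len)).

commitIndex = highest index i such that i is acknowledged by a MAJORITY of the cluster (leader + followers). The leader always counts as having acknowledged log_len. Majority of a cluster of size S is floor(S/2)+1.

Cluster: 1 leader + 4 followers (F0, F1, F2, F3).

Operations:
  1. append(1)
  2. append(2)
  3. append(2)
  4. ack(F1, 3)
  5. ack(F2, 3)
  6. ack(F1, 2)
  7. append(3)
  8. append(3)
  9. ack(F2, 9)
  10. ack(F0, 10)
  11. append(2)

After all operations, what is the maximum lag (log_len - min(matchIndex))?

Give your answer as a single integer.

Op 1: append 1 -> log_len=1
Op 2: append 2 -> log_len=3
Op 3: append 2 -> log_len=5
Op 4: F1 acks idx 3 -> match: F0=0 F1=3 F2=0 F3=0; commitIndex=0
Op 5: F2 acks idx 3 -> match: F0=0 F1=3 F2=3 F3=0; commitIndex=3
Op 6: F1 acks idx 2 -> match: F0=0 F1=3 F2=3 F3=0; commitIndex=3
Op 7: append 3 -> log_len=8
Op 8: append 3 -> log_len=11
Op 9: F2 acks idx 9 -> match: F0=0 F1=3 F2=9 F3=0; commitIndex=3
Op 10: F0 acks idx 10 -> match: F0=10 F1=3 F2=9 F3=0; commitIndex=9
Op 11: append 2 -> log_len=13

Answer: 13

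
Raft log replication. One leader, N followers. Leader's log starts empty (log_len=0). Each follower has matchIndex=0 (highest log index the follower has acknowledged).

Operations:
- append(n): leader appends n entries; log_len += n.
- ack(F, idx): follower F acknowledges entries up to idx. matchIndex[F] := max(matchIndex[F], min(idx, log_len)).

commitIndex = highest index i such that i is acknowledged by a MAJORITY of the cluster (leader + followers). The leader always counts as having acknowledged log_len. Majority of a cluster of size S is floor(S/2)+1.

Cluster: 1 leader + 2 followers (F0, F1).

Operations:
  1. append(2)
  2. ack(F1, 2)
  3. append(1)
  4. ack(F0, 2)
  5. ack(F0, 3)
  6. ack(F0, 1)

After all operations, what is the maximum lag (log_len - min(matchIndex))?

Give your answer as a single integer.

Op 1: append 2 -> log_len=2
Op 2: F1 acks idx 2 -> match: F0=0 F1=2; commitIndex=2
Op 3: append 1 -> log_len=3
Op 4: F0 acks idx 2 -> match: F0=2 F1=2; commitIndex=2
Op 5: F0 acks idx 3 -> match: F0=3 F1=2; commitIndex=3
Op 6: F0 acks idx 1 -> match: F0=3 F1=2; commitIndex=3

Answer: 1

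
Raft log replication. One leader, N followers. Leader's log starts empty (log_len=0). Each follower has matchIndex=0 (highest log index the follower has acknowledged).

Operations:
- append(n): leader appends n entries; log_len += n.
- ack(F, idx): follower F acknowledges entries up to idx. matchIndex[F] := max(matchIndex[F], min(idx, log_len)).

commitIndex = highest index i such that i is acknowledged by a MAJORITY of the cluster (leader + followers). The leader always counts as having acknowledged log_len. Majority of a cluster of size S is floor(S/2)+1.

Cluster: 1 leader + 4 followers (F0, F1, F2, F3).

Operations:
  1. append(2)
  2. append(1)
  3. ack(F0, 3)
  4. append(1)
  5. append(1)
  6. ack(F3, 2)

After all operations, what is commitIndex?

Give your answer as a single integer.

Answer: 2

Derivation:
Op 1: append 2 -> log_len=2
Op 2: append 1 -> log_len=3
Op 3: F0 acks idx 3 -> match: F0=3 F1=0 F2=0 F3=0; commitIndex=0
Op 4: append 1 -> log_len=4
Op 5: append 1 -> log_len=5
Op 6: F3 acks idx 2 -> match: F0=3 F1=0 F2=0 F3=2; commitIndex=2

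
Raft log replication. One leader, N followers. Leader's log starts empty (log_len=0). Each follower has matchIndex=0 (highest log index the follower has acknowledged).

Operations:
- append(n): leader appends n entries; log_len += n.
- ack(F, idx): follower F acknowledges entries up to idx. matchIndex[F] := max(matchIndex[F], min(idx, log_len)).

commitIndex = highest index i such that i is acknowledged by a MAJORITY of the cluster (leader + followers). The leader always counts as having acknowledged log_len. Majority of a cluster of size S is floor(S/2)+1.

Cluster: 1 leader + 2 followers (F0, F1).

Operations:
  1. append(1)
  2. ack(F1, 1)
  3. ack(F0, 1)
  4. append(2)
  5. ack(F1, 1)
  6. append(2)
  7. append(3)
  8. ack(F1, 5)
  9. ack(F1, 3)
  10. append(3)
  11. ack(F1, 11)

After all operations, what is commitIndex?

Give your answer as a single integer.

Op 1: append 1 -> log_len=1
Op 2: F1 acks idx 1 -> match: F0=0 F1=1; commitIndex=1
Op 3: F0 acks idx 1 -> match: F0=1 F1=1; commitIndex=1
Op 4: append 2 -> log_len=3
Op 5: F1 acks idx 1 -> match: F0=1 F1=1; commitIndex=1
Op 6: append 2 -> log_len=5
Op 7: append 3 -> log_len=8
Op 8: F1 acks idx 5 -> match: F0=1 F1=5; commitIndex=5
Op 9: F1 acks idx 3 -> match: F0=1 F1=5; commitIndex=5
Op 10: append 3 -> log_len=11
Op 11: F1 acks idx 11 -> match: F0=1 F1=11; commitIndex=11

Answer: 11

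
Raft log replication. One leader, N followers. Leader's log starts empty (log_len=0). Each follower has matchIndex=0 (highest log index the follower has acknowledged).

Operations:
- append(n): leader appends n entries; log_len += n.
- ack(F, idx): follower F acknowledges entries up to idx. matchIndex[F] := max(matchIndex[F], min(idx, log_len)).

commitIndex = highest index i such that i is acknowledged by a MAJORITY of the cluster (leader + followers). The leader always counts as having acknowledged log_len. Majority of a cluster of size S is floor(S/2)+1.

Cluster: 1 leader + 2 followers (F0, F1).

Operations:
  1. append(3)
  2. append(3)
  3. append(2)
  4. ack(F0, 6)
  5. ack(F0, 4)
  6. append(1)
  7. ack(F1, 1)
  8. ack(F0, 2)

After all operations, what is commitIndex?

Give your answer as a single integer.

Answer: 6

Derivation:
Op 1: append 3 -> log_len=3
Op 2: append 3 -> log_len=6
Op 3: append 2 -> log_len=8
Op 4: F0 acks idx 6 -> match: F0=6 F1=0; commitIndex=6
Op 5: F0 acks idx 4 -> match: F0=6 F1=0; commitIndex=6
Op 6: append 1 -> log_len=9
Op 7: F1 acks idx 1 -> match: F0=6 F1=1; commitIndex=6
Op 8: F0 acks idx 2 -> match: F0=6 F1=1; commitIndex=6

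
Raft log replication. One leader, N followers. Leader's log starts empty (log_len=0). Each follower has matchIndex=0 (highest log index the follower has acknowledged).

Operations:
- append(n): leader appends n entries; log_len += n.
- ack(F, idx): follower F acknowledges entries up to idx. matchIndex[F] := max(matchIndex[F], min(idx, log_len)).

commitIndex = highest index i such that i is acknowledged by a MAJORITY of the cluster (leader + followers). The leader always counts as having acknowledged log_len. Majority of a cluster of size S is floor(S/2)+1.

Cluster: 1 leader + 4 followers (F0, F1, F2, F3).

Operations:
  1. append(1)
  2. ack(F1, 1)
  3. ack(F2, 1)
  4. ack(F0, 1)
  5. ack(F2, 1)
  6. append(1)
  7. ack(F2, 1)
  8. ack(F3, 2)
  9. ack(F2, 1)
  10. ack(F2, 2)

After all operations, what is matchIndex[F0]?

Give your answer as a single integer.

Answer: 1

Derivation:
Op 1: append 1 -> log_len=1
Op 2: F1 acks idx 1 -> match: F0=0 F1=1 F2=0 F3=0; commitIndex=0
Op 3: F2 acks idx 1 -> match: F0=0 F1=1 F2=1 F3=0; commitIndex=1
Op 4: F0 acks idx 1 -> match: F0=1 F1=1 F2=1 F3=0; commitIndex=1
Op 5: F2 acks idx 1 -> match: F0=1 F1=1 F2=1 F3=0; commitIndex=1
Op 6: append 1 -> log_len=2
Op 7: F2 acks idx 1 -> match: F0=1 F1=1 F2=1 F3=0; commitIndex=1
Op 8: F3 acks idx 2 -> match: F0=1 F1=1 F2=1 F3=2; commitIndex=1
Op 9: F2 acks idx 1 -> match: F0=1 F1=1 F2=1 F3=2; commitIndex=1
Op 10: F2 acks idx 2 -> match: F0=1 F1=1 F2=2 F3=2; commitIndex=2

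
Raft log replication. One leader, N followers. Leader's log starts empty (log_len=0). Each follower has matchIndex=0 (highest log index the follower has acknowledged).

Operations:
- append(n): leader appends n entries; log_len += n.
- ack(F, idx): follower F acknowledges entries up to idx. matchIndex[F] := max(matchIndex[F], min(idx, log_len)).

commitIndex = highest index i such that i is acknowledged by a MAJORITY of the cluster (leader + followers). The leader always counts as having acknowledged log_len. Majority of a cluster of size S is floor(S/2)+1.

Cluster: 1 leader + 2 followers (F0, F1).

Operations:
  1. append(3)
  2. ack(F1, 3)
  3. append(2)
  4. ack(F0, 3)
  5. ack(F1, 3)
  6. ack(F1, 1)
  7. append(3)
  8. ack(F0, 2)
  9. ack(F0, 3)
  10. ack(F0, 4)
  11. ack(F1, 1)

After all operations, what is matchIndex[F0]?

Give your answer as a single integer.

Op 1: append 3 -> log_len=3
Op 2: F1 acks idx 3 -> match: F0=0 F1=3; commitIndex=3
Op 3: append 2 -> log_len=5
Op 4: F0 acks idx 3 -> match: F0=3 F1=3; commitIndex=3
Op 5: F1 acks idx 3 -> match: F0=3 F1=3; commitIndex=3
Op 6: F1 acks idx 1 -> match: F0=3 F1=3; commitIndex=3
Op 7: append 3 -> log_len=8
Op 8: F0 acks idx 2 -> match: F0=3 F1=3; commitIndex=3
Op 9: F0 acks idx 3 -> match: F0=3 F1=3; commitIndex=3
Op 10: F0 acks idx 4 -> match: F0=4 F1=3; commitIndex=4
Op 11: F1 acks idx 1 -> match: F0=4 F1=3; commitIndex=4

Answer: 4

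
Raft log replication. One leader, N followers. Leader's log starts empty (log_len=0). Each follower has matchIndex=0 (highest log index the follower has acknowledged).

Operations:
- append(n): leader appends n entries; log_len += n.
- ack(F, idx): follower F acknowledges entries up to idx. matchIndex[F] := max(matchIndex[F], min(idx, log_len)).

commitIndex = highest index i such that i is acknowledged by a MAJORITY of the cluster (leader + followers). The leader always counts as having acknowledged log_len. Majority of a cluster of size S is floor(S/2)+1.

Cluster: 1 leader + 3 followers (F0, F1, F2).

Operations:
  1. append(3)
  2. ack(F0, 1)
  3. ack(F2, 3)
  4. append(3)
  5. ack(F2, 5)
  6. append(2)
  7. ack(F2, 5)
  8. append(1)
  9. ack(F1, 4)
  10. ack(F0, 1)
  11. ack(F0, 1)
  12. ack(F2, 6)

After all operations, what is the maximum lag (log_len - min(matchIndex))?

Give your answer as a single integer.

Op 1: append 3 -> log_len=3
Op 2: F0 acks idx 1 -> match: F0=1 F1=0 F2=0; commitIndex=0
Op 3: F2 acks idx 3 -> match: F0=1 F1=0 F2=3; commitIndex=1
Op 4: append 3 -> log_len=6
Op 5: F2 acks idx 5 -> match: F0=1 F1=0 F2=5; commitIndex=1
Op 6: append 2 -> log_len=8
Op 7: F2 acks idx 5 -> match: F0=1 F1=0 F2=5; commitIndex=1
Op 8: append 1 -> log_len=9
Op 9: F1 acks idx 4 -> match: F0=1 F1=4 F2=5; commitIndex=4
Op 10: F0 acks idx 1 -> match: F0=1 F1=4 F2=5; commitIndex=4
Op 11: F0 acks idx 1 -> match: F0=1 F1=4 F2=5; commitIndex=4
Op 12: F2 acks idx 6 -> match: F0=1 F1=4 F2=6; commitIndex=4

Answer: 8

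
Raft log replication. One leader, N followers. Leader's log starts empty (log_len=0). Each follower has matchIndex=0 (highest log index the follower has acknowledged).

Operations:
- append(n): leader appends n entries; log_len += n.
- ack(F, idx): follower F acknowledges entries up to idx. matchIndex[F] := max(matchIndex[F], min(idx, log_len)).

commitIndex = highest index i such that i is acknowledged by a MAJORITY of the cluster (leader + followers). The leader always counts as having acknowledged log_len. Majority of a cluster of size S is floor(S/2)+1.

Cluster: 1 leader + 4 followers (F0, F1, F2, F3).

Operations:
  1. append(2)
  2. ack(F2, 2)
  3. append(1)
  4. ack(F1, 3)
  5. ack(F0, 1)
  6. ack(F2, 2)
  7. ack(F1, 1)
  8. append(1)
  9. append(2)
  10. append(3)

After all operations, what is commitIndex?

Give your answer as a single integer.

Answer: 2

Derivation:
Op 1: append 2 -> log_len=2
Op 2: F2 acks idx 2 -> match: F0=0 F1=0 F2=2 F3=0; commitIndex=0
Op 3: append 1 -> log_len=3
Op 4: F1 acks idx 3 -> match: F0=0 F1=3 F2=2 F3=0; commitIndex=2
Op 5: F0 acks idx 1 -> match: F0=1 F1=3 F2=2 F3=0; commitIndex=2
Op 6: F2 acks idx 2 -> match: F0=1 F1=3 F2=2 F3=0; commitIndex=2
Op 7: F1 acks idx 1 -> match: F0=1 F1=3 F2=2 F3=0; commitIndex=2
Op 8: append 1 -> log_len=4
Op 9: append 2 -> log_len=6
Op 10: append 3 -> log_len=9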